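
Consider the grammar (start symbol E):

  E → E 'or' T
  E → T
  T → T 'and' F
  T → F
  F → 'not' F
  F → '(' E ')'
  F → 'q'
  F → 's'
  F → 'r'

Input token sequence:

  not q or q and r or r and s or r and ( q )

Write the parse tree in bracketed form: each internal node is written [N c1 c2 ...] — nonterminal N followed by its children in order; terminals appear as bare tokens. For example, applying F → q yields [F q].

E
E or T
E or T or T
E or T or T or T
T or T or T or T
F or T or T or T
not F or T or T or T
not q or T or T or T
not q or T and F or T or T
not q or F and F or T or T
not q or q and F or T or T
not q or q and r or T or T
not q or q and r or T and F or T
not q or q and r or F and F or T
not q or q and r or r and F or T
not q or q and r or r and s or T
not q or q and r or r and s or T and F
not q or q and r or r and s or F and F
not q or q and r or r and s or r and F
not q or q and r or r and s or r and ( E )
not q or q and r or r and s or r and ( T )
not q or q and r or r and s or r and ( F )
not q or q and r or r and s or r and ( q )

[E [E [E [E [T [F not [F q]]]] or [T [T [F q]] and [F r]]] or [T [T [F r]] and [F s]]] or [T [T [F r]] and [F ( [E [T [F q]]] )]]]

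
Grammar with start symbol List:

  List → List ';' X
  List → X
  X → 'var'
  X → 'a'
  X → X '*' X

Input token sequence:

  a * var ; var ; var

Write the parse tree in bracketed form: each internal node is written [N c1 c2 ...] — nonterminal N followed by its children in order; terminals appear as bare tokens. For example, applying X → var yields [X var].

List
List ; X
List ; X ; X
X ; X ; X
X * X ; X ; X
a * X ; X ; X
a * var ; X ; X
a * var ; var ; X
a * var ; var ; var

[List [List [List [X [X a] * [X var]]] ; [X var]] ; [X var]]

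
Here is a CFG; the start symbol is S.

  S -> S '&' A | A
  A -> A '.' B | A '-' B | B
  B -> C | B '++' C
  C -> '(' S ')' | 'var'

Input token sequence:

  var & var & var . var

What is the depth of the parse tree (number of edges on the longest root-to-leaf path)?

[S [S [S [A [B [C var]]]] & [A [B [C var]]]] & [A [A [B [C var]]] . [B [C var]]]]

6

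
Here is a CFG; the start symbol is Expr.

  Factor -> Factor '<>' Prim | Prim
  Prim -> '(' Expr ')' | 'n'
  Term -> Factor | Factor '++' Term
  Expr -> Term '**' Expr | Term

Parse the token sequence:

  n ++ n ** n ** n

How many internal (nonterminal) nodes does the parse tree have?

[Expr [Term [Factor [Prim n]] ++ [Term [Factor [Prim n]]]] ** [Expr [Term [Factor [Prim n]]] ** [Expr [Term [Factor [Prim n]]]]]]

15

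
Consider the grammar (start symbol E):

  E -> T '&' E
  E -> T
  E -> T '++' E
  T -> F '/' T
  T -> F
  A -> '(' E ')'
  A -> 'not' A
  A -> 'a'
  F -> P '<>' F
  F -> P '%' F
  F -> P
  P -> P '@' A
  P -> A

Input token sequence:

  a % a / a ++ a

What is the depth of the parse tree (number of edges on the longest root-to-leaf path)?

[E [T [F [P [A a]] % [F [P [A a]]]] / [T [F [P [A a]]]]] ++ [E [T [F [P [A a]]]]]]

6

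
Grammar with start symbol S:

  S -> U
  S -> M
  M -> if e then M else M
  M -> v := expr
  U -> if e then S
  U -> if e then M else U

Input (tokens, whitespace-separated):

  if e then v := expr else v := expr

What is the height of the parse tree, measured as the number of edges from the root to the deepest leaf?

[S [M if e then [M v := expr] else [M v := expr]]]

3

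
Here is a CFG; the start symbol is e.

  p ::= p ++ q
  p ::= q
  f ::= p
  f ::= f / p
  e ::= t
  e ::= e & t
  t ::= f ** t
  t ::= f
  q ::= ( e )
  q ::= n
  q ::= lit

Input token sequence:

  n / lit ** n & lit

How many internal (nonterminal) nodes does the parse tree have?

[e [e [t [f [f [p [q n]]] / [p [q lit]]] ** [t [f [p [q n]]]]]] & [t [f [p [q lit]]]]]

17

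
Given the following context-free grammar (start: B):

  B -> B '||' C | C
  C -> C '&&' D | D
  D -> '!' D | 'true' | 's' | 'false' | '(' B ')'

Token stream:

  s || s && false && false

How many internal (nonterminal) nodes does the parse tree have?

10

[B [B [C [D s]]] || [C [C [C [D s]] && [D false]] && [D false]]]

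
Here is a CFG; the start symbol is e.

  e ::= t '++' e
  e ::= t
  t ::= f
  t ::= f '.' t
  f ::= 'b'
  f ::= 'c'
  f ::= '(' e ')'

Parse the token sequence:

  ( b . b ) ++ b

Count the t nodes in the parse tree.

4

[e [t [f ( [e [t [f b] . [t [f b]]]] )]] ++ [e [t [f b]]]]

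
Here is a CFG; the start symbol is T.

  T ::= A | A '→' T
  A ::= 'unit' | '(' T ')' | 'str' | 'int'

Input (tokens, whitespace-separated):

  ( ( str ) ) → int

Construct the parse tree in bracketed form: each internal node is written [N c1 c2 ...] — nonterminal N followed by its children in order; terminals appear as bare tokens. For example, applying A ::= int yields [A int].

[T [A ( [T [A ( [T [A str]] )]] )] → [T [A int]]]

T
A → T
( T ) → T
( A ) → T
( ( T ) ) → T
( ( A ) ) → T
( ( str ) ) → T
( ( str ) ) → A
( ( str ) ) → int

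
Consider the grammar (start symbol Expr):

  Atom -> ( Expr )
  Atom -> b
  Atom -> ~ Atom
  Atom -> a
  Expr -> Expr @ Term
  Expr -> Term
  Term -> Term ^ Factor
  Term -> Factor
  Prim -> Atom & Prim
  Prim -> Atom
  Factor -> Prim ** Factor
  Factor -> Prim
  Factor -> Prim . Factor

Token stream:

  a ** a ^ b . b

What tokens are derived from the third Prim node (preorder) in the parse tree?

b

[Expr [Term [Term [Factor [Prim [Atom a]] ** [Factor [Prim [Atom a]]]]] ^ [Factor [Prim [Atom b]] . [Factor [Prim [Atom b]]]]]]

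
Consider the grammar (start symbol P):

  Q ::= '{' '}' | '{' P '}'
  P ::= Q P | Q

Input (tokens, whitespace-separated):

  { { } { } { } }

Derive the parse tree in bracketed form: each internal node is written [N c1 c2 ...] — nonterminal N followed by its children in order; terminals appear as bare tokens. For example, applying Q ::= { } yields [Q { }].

[P [Q { [P [Q { }] [P [Q { }] [P [Q { }]]]] }]]

P
Q
{ P }
{ Q P }
{ { } P }
{ { } Q P }
{ { } { } P }
{ { } { } Q }
{ { } { } { } }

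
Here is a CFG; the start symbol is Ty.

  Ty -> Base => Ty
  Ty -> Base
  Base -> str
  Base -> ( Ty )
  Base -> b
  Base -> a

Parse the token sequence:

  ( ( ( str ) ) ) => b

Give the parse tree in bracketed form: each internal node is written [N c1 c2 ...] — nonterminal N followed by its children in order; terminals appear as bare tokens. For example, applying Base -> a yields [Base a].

[Ty [Base ( [Ty [Base ( [Ty [Base ( [Ty [Base str]] )]] )]] )] => [Ty [Base b]]]

Ty
Base => Ty
( Ty ) => Ty
( Base ) => Ty
( ( Ty ) ) => Ty
( ( Base ) ) => Ty
( ( ( Ty ) ) ) => Ty
( ( ( Base ) ) ) => Ty
( ( ( str ) ) ) => Ty
( ( ( str ) ) ) => Base
( ( ( str ) ) ) => b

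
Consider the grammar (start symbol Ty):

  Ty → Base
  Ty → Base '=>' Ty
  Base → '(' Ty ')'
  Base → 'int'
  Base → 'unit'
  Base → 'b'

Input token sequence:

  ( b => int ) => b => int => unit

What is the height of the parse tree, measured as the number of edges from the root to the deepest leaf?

5

[Ty [Base ( [Ty [Base b] => [Ty [Base int]]] )] => [Ty [Base b] => [Ty [Base int] => [Ty [Base unit]]]]]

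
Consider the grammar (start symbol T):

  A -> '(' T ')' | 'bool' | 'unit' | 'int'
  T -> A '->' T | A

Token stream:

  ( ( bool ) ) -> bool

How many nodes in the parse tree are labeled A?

[T [A ( [T [A ( [T [A bool]] )]] )] -> [T [A bool]]]

4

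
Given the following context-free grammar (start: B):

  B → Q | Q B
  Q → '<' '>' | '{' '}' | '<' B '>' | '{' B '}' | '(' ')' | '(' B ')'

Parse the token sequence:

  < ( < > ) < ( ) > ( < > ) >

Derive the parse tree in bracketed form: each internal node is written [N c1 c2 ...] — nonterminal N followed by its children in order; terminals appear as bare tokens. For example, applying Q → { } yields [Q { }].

[B [Q < [B [Q ( [B [Q < >]] )] [B [Q < [B [Q ( )]] >] [B [Q ( [B [Q < >]] )]]]] >]]

B
Q
< B >
< Q B >
< ( B ) B >
< ( Q ) B >
< ( < > ) B >
< ( < > ) Q B >
< ( < > ) < B > B >
< ( < > ) < Q > B >
< ( < > ) < ( ) > B >
< ( < > ) < ( ) > Q >
< ( < > ) < ( ) > ( B ) >
< ( < > ) < ( ) > ( Q ) >
< ( < > ) < ( ) > ( < > ) >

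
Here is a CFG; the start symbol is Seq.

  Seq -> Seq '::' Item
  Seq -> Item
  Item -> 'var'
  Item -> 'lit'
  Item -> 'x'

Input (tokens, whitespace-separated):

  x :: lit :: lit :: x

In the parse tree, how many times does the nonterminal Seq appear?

4

[Seq [Seq [Seq [Seq [Item x]] :: [Item lit]] :: [Item lit]] :: [Item x]]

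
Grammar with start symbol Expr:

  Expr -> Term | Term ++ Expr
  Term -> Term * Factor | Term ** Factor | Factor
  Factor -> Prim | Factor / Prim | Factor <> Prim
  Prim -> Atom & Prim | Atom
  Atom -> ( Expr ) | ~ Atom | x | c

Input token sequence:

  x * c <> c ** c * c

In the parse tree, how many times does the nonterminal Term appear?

[Expr [Term [Term [Term [Term [Factor [Prim [Atom x]]]] * [Factor [Factor [Prim [Atom c]]] <> [Prim [Atom c]]]] ** [Factor [Prim [Atom c]]]] * [Factor [Prim [Atom c]]]]]

4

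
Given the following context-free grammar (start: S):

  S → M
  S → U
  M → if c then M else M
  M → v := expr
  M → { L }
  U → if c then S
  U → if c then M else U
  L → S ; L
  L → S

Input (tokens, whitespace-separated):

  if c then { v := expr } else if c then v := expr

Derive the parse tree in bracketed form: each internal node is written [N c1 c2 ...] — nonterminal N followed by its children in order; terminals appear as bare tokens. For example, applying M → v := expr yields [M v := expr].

[S [U if c then [M { [L [S [M v := expr]]] }] else [U if c then [S [M v := expr]]]]]

S
U
if c then M else U
if c then { L } else U
if c then { S } else U
if c then { M } else U
if c then { v := expr } else U
if c then { v := expr } else if c then S
if c then { v := expr } else if c then M
if c then { v := expr } else if c then v := expr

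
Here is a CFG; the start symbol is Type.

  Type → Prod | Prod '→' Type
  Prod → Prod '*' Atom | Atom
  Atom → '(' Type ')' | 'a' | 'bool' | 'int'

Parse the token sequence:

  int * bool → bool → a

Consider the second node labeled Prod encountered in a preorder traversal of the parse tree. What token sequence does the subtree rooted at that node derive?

int

[Type [Prod [Prod [Atom int]] * [Atom bool]] → [Type [Prod [Atom bool]] → [Type [Prod [Atom a]]]]]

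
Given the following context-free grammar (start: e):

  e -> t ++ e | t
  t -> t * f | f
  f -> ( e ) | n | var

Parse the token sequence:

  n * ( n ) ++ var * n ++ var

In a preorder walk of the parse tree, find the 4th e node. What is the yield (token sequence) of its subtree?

[e [t [t [f n]] * [f ( [e [t [f n]]] )]] ++ [e [t [t [f var]] * [f n]] ++ [e [t [f var]]]]]

var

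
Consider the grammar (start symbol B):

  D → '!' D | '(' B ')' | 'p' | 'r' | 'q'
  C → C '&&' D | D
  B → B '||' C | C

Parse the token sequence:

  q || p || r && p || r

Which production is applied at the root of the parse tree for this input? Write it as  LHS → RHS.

[B [B [B [B [C [D q]]] || [C [D p]]] || [C [C [D r]] && [D p]]] || [C [D r]]]

B → B '||' C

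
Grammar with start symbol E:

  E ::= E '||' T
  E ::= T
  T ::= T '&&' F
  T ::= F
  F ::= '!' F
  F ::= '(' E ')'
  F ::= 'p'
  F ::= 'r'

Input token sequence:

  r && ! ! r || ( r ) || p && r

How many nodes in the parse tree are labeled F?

[E [E [E [T [T [F r]] && [F ! [F ! [F r]]]]] || [T [F ( [E [T [F r]]] )]]] || [T [T [F p]] && [F r]]]

8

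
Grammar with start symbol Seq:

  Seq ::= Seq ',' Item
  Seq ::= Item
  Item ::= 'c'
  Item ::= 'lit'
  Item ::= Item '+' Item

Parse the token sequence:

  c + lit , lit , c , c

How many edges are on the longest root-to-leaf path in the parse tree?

[Seq [Seq [Seq [Seq [Item [Item c] + [Item lit]]] , [Item lit]] , [Item c]] , [Item c]]

6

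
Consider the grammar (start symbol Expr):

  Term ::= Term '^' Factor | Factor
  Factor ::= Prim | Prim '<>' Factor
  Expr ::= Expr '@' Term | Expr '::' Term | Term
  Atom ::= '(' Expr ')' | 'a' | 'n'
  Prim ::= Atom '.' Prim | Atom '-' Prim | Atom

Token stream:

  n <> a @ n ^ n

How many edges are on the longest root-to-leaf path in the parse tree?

7

[Expr [Expr [Term [Factor [Prim [Atom n]] <> [Factor [Prim [Atom a]]]]]] @ [Term [Term [Factor [Prim [Atom n]]]] ^ [Factor [Prim [Atom n]]]]]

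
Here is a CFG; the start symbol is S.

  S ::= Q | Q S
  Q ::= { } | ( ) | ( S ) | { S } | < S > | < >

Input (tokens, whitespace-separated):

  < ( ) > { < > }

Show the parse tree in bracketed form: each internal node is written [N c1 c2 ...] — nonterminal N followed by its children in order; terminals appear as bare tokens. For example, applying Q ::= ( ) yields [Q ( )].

[S [Q < [S [Q ( )]] >] [S [Q { [S [Q < >]] }]]]

S
Q S
< S > S
< Q > S
< ( ) > S
< ( ) > Q
< ( ) > { S }
< ( ) > { Q }
< ( ) > { < > }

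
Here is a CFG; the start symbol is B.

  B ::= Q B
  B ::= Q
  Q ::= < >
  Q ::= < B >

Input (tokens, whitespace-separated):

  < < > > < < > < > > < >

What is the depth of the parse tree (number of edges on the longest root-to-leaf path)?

[B [Q < [B [Q < >]] >] [B [Q < [B [Q < >] [B [Q < >]]] >] [B [Q < >]]]]

6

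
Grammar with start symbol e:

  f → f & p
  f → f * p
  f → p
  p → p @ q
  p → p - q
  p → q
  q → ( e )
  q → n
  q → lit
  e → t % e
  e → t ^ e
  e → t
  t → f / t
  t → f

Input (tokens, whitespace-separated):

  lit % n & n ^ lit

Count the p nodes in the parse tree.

4

[e [t [f [p [q lit]]]] % [e [t [f [f [p [q n]]] & [p [q n]]]] ^ [e [t [f [p [q lit]]]]]]]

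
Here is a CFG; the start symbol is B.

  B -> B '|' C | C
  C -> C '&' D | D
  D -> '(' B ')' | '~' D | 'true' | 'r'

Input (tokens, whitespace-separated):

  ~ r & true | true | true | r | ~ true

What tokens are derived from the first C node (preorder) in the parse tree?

~ r & true

[B [B [B [B [B [C [C [D ~ [D r]]] & [D true]]] | [C [D true]]] | [C [D true]]] | [C [D r]]] | [C [D ~ [D true]]]]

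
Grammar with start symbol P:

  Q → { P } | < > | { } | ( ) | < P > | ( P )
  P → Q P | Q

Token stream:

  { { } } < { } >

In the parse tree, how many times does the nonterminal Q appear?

[P [Q { [P [Q { }]] }] [P [Q < [P [Q { }]] >]]]

4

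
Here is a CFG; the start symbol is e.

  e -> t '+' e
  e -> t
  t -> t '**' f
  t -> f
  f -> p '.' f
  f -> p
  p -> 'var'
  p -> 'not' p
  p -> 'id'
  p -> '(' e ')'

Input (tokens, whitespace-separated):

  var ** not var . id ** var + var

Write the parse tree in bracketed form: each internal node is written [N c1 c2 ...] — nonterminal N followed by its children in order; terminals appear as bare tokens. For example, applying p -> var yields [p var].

e
t + e
t ** f + e
t ** f ** f + e
f ** f ** f + e
p ** f ** f + e
var ** f ** f + e
var ** p . f ** f + e
var ** not p . f ** f + e
var ** not var . f ** f + e
var ** not var . p ** f + e
var ** not var . id ** f + e
var ** not var . id ** p + e
var ** not var . id ** var + e
var ** not var . id ** var + t
var ** not var . id ** var + f
var ** not var . id ** var + p
var ** not var . id ** var + var

[e [t [t [t [f [p var]]] ** [f [p not [p var]] . [f [p id]]]] ** [f [p var]]] + [e [t [f [p var]]]]]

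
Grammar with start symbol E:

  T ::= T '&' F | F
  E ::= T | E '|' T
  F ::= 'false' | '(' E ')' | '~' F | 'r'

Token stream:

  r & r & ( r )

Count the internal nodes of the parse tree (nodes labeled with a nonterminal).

10

[E [T [T [T [F r]] & [F r]] & [F ( [E [T [F r]]] )]]]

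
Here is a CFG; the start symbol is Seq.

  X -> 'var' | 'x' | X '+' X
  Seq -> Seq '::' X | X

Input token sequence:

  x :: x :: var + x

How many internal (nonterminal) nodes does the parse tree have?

8

[Seq [Seq [Seq [X x]] :: [X x]] :: [X [X var] + [X x]]]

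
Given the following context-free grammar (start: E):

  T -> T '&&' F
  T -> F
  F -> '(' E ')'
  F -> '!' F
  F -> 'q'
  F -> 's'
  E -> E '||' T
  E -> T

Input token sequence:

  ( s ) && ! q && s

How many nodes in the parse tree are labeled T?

4

[E [T [T [T [F ( [E [T [F s]]] )]] && [F ! [F q]]] && [F s]]]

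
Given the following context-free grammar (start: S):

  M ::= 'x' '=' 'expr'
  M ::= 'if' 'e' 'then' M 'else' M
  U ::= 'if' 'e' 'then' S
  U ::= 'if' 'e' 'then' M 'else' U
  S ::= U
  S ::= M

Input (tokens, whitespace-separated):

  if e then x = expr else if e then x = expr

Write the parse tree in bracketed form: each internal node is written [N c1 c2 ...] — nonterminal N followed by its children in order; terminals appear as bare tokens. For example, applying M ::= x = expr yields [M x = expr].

S
U
if e then M else U
if e then x = expr else U
if e then x = expr else if e then S
if e then x = expr else if e then M
if e then x = expr else if e then x = expr

[S [U if e then [M x = expr] else [U if e then [S [M x = expr]]]]]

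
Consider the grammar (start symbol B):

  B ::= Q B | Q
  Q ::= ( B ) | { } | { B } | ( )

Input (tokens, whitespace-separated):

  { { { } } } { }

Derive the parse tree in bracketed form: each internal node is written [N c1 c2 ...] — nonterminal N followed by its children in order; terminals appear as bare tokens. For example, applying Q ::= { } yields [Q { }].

[B [Q { [B [Q { [B [Q { }]] }]] }] [B [Q { }]]]

B
Q B
{ B } B
{ Q } B
{ { B } } B
{ { Q } } B
{ { { } } } B
{ { { } } } Q
{ { { } } } { }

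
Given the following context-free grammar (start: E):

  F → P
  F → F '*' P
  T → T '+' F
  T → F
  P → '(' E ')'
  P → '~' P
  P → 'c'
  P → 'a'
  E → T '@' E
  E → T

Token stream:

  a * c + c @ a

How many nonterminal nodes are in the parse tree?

13

[E [T [T [F [F [P a]] * [P c]]] + [F [P c]]] @ [E [T [F [P a]]]]]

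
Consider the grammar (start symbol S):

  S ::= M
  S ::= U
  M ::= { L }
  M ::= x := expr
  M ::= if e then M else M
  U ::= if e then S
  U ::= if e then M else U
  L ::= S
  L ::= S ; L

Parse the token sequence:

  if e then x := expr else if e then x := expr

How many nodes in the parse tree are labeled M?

[S [U if e then [M x := expr] else [U if e then [S [M x := expr]]]]]

2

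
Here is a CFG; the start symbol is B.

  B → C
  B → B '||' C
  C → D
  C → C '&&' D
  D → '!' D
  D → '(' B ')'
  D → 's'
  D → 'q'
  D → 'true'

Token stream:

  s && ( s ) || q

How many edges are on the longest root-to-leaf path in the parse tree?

7

[B [B [C [C [D s]] && [D ( [B [C [D s]]] )]]] || [C [D q]]]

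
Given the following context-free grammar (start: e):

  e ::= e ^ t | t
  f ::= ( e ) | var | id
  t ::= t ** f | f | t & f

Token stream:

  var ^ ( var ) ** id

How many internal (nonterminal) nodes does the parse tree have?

[e [e [t [f var]]] ^ [t [t [f ( [e [t [f var]]] )]] ** [f id]]]

11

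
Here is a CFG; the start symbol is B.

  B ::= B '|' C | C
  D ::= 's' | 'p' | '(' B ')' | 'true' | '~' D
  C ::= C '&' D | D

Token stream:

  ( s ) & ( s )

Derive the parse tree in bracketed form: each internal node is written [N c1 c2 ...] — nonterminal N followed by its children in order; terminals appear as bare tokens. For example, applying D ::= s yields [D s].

[B [C [C [D ( [B [C [D s]]] )]] & [D ( [B [C [D s]]] )]]]

B
C
C & D
D & D
( B ) & D
( C ) & D
( D ) & D
( s ) & D
( s ) & ( B )
( s ) & ( C )
( s ) & ( D )
( s ) & ( s )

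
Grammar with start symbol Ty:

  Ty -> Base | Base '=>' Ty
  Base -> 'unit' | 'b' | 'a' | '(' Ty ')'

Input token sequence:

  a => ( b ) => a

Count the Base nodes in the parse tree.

[Ty [Base a] => [Ty [Base ( [Ty [Base b]] )] => [Ty [Base a]]]]

4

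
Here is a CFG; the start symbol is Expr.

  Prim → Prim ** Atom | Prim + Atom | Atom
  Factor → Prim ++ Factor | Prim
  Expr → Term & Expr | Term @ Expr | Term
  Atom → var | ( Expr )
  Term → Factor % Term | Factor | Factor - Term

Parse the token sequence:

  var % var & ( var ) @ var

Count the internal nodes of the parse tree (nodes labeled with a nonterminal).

24

[Expr [Term [Factor [Prim [Atom var]]] % [Term [Factor [Prim [Atom var]]]]] & [Expr [Term [Factor [Prim [Atom ( [Expr [Term [Factor [Prim [Atom var]]]]] )]]]] @ [Expr [Term [Factor [Prim [Atom var]]]]]]]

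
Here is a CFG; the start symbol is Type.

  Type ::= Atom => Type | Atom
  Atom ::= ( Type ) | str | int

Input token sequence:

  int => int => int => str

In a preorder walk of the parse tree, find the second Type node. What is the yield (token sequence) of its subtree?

int => int => str

[Type [Atom int] => [Type [Atom int] => [Type [Atom int] => [Type [Atom str]]]]]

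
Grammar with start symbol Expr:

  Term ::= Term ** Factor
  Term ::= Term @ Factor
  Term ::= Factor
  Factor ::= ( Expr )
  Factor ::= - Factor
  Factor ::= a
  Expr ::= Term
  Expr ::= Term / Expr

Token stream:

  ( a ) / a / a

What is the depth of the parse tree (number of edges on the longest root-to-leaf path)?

6

[Expr [Term [Factor ( [Expr [Term [Factor a]]] )]] / [Expr [Term [Factor a]] / [Expr [Term [Factor a]]]]]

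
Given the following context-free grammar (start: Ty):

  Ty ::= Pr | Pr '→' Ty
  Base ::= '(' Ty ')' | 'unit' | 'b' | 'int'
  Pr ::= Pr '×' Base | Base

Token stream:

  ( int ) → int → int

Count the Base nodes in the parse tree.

4

[Ty [Pr [Base ( [Ty [Pr [Base int]]] )]] → [Ty [Pr [Base int]] → [Ty [Pr [Base int]]]]]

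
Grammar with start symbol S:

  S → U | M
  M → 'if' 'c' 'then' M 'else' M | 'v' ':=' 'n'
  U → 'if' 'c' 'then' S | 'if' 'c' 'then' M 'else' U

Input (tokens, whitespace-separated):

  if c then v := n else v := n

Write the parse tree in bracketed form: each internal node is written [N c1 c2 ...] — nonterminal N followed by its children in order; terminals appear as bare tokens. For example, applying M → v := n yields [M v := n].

[S [M if c then [M v := n] else [M v := n]]]

S
M
if c then M else M
if c then v := n else M
if c then v := n else v := n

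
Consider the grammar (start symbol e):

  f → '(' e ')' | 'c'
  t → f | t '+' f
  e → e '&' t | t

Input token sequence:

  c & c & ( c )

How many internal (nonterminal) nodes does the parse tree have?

[e [e [e [t [f c]]] & [t [f c]]] & [t [f ( [e [t [f c]]] )]]]

12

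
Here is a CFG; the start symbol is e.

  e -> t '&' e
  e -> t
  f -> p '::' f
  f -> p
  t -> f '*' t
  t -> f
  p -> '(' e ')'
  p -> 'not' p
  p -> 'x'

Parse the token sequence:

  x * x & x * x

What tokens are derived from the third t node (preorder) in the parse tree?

[e [t [f [p x]] * [t [f [p x]]]] & [e [t [f [p x]] * [t [f [p x]]]]]]

x * x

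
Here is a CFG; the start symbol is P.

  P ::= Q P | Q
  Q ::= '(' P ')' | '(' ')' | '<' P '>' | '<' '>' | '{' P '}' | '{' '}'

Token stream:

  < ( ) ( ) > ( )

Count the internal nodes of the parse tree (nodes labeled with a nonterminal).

[P [Q < [P [Q ( )] [P [Q ( )]]] >] [P [Q ( )]]]

8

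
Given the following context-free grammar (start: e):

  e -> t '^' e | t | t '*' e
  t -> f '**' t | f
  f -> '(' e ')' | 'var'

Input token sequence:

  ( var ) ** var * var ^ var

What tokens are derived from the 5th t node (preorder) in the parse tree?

var

[e [t [f ( [e [t [f var]]] )] ** [t [f var]]] * [e [t [f var]] ^ [e [t [f var]]]]]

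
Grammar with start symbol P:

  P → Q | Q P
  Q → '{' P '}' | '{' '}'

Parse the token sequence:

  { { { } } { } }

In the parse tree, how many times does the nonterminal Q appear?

[P [Q { [P [Q { [P [Q { }]] }] [P [Q { }]]] }]]

4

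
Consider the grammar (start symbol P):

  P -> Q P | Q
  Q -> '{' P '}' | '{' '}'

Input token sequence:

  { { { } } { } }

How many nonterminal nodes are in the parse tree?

[P [Q { [P [Q { [P [Q { }]] }] [P [Q { }]]] }]]

8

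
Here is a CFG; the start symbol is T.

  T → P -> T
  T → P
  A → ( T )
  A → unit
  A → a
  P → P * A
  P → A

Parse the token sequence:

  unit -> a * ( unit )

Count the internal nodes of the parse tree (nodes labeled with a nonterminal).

[T [P [A unit]] -> [T [P [P [A a]] * [A ( [T [P [A unit]]] )]]]]

11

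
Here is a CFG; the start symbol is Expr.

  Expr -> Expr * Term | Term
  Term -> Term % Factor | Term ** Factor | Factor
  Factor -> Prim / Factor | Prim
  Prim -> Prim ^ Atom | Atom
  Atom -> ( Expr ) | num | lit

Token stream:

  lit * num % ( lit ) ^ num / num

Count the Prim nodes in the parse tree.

6

[Expr [Expr [Term [Factor [Prim [Atom lit]]]]] * [Term [Term [Factor [Prim [Atom num]]]] % [Factor [Prim [Prim [Atom ( [Expr [Term [Factor [Prim [Atom lit]]]]] )]] ^ [Atom num]] / [Factor [Prim [Atom num]]]]]]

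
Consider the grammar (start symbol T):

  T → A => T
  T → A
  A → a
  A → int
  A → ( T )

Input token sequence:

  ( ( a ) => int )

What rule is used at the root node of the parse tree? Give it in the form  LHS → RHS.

T → A

[T [A ( [T [A ( [T [A a]] )] => [T [A int]]] )]]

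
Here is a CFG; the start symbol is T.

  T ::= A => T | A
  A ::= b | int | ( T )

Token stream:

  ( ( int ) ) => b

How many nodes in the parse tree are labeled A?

[T [A ( [T [A ( [T [A int]] )]] )] => [T [A b]]]

4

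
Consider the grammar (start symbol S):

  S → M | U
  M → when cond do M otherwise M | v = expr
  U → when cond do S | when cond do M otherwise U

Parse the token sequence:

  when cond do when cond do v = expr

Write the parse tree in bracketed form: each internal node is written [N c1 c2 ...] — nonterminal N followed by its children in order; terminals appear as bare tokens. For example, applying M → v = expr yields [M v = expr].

[S [U when cond do [S [U when cond do [S [M v = expr]]]]]]

S
U
when cond do S
when cond do U
when cond do when cond do S
when cond do when cond do M
when cond do when cond do v = expr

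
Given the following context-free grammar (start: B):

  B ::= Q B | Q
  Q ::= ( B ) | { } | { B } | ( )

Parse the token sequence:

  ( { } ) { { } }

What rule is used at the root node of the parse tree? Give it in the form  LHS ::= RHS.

B ::= Q B

[B [Q ( [B [Q { }]] )] [B [Q { [B [Q { }]] }]]]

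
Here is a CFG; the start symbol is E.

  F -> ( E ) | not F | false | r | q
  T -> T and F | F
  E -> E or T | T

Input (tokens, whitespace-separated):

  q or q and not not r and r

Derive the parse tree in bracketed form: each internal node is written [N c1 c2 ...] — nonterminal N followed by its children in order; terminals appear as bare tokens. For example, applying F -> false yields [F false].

E
E or T
T or T
F or T
q or T
q or T and F
q or T and F and F
q or F and F and F
q or q and F and F
q or q and not F and F
q or q and not not F and F
q or q and not not r and F
q or q and not not r and r

[E [E [T [F q]]] or [T [T [T [F q]] and [F not [F not [F r]]]] and [F r]]]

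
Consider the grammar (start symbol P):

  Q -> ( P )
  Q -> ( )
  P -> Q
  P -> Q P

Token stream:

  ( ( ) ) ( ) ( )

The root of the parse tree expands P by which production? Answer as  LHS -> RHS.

P -> Q P

[P [Q ( [P [Q ( )]] )] [P [Q ( )] [P [Q ( )]]]]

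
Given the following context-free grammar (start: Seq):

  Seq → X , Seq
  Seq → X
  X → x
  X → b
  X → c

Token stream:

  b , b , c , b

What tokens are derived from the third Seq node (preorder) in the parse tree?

[Seq [X b] , [Seq [X b] , [Seq [X c] , [Seq [X b]]]]]

c , b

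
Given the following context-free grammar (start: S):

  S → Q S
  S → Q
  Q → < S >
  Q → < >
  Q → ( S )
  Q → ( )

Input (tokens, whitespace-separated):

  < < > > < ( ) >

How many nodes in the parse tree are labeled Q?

4

[S [Q < [S [Q < >]] >] [S [Q < [S [Q ( )]] >]]]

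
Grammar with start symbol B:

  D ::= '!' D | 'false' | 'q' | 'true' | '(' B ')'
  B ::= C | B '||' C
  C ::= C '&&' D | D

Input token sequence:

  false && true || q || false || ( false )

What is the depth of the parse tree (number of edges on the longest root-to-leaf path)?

7

[B [B [B [B [C [C [D false]] && [D true]]] || [C [D q]]] || [C [D false]]] || [C [D ( [B [C [D false]]] )]]]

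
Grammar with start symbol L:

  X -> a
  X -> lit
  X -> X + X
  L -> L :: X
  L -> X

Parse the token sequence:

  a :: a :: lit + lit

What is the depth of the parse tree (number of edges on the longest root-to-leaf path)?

[L [L [L [X a]] :: [X a]] :: [X [X lit] + [X lit]]]

4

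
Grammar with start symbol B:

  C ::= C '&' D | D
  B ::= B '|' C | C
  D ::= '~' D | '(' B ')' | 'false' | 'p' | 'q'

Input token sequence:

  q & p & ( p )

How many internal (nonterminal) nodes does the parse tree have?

10

[B [C [C [C [D q]] & [D p]] & [D ( [B [C [D p]]] )]]]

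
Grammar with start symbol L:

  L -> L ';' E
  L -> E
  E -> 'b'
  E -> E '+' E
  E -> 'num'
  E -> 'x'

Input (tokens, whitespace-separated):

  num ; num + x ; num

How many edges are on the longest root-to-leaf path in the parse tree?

4

[L [L [L [E num]] ; [E [E num] + [E x]]] ; [E num]]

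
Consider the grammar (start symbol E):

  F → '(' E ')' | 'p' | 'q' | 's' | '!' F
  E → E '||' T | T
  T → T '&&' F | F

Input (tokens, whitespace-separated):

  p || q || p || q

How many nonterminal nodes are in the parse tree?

12

[E [E [E [E [T [F p]]] || [T [F q]]] || [T [F p]]] || [T [F q]]]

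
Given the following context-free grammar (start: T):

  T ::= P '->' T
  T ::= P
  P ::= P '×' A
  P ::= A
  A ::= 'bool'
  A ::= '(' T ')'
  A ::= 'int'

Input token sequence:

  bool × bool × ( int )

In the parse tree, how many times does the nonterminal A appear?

4

[T [P [P [P [A bool]] × [A bool]] × [A ( [T [P [A int]]] )]]]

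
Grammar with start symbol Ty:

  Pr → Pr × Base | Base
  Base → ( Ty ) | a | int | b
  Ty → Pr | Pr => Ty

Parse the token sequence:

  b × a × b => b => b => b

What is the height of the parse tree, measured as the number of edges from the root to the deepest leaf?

6

[Ty [Pr [Pr [Pr [Base b]] × [Base a]] × [Base b]] => [Ty [Pr [Base b]] => [Ty [Pr [Base b]] => [Ty [Pr [Base b]]]]]]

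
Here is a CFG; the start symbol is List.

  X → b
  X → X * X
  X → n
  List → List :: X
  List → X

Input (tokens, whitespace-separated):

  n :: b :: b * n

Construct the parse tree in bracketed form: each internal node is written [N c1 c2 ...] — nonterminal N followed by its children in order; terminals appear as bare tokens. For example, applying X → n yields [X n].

[List [List [List [X n]] :: [X b]] :: [X [X b] * [X n]]]

List
List :: X
List :: X :: X
X :: X :: X
n :: X :: X
n :: b :: X
n :: b :: X * X
n :: b :: b * X
n :: b :: b * n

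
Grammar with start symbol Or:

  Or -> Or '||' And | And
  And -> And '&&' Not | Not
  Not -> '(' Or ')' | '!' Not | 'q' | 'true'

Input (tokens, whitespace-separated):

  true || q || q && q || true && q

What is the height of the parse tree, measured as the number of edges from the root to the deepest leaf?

[Or [Or [Or [Or [And [Not true]]] || [And [Not q]]] || [And [And [Not q]] && [Not q]]] || [And [And [Not true]] && [Not q]]]

6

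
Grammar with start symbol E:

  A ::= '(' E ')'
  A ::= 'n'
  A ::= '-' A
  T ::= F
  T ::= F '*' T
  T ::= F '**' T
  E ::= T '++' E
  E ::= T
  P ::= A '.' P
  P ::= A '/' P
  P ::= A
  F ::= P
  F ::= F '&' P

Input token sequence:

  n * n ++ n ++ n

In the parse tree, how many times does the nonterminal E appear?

[E [T [F [P [A n]]] * [T [F [P [A n]]]]] ++ [E [T [F [P [A n]]]] ++ [E [T [F [P [A n]]]]]]]

3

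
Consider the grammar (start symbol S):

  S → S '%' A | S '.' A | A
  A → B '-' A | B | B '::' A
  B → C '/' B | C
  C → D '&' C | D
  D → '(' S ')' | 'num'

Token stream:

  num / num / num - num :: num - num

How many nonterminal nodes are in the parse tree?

[S [A [B [C [D num]] / [B [C [D num]] / [B [C [D num]]]]] - [A [B [C [D num]]] :: [A [B [C [D num]]] - [A [B [C [D num]]]]]]]]

23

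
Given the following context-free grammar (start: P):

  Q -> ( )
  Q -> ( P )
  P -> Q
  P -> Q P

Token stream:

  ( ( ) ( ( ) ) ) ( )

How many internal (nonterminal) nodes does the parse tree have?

10

[P [Q ( [P [Q ( )] [P [Q ( [P [Q ( )]] )]]] )] [P [Q ( )]]]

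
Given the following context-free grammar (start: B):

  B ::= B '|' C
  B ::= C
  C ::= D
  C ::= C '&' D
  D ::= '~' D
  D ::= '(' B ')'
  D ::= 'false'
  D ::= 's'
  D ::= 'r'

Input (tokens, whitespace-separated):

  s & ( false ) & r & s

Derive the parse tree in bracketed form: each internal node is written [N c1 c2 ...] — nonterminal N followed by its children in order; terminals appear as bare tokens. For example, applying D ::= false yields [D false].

B
C
C & D
C & D & D
C & D & D & D
D & D & D & D
s & D & D & D
s & ( B ) & D & D
s & ( C ) & D & D
s & ( D ) & D & D
s & ( false ) & D & D
s & ( false ) & r & D
s & ( false ) & r & s

[B [C [C [C [C [D s]] & [D ( [B [C [D false]]] )]] & [D r]] & [D s]]]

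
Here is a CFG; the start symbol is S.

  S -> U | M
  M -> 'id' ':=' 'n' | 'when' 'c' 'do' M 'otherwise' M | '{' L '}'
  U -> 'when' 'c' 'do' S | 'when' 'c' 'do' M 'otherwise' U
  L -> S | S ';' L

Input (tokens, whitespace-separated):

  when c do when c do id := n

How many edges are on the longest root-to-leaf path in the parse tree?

[S [U when c do [S [U when c do [S [M id := n]]]]]]

6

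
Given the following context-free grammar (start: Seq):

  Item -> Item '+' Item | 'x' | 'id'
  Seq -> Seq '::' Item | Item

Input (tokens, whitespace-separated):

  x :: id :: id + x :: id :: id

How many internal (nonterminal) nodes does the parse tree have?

[Seq [Seq [Seq [Seq [Seq [Item x]] :: [Item id]] :: [Item [Item id] + [Item x]]] :: [Item id]] :: [Item id]]

12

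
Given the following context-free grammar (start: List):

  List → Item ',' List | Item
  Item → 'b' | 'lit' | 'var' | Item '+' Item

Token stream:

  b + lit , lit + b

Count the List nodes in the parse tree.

[List [Item [Item b] + [Item lit]] , [List [Item [Item lit] + [Item b]]]]

2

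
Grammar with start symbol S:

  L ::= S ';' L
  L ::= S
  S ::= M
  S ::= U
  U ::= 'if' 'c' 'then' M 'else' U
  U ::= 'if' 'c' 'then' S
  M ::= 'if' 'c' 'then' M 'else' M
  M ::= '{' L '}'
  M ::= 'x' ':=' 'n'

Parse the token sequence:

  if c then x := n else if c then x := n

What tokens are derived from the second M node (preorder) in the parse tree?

[S [U if c then [M x := n] else [U if c then [S [M x := n]]]]]

x := n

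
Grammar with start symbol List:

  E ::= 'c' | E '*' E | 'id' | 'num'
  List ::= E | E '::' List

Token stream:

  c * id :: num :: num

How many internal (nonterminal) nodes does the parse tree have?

8

[List [E [E c] * [E id]] :: [List [E num] :: [List [E num]]]]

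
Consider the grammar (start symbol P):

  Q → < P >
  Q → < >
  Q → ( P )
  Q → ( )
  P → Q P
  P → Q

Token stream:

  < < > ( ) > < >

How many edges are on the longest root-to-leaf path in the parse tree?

5

[P [Q < [P [Q < >] [P [Q ( )]]] >] [P [Q < >]]]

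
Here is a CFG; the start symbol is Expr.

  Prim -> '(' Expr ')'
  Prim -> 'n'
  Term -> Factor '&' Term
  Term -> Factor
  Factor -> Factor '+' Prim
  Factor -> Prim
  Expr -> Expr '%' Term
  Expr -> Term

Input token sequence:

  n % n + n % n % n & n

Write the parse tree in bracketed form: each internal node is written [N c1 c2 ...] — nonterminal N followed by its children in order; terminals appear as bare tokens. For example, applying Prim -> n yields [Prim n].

[Expr [Expr [Expr [Expr [Term [Factor [Prim n]]]] % [Term [Factor [Factor [Prim n]] + [Prim n]]]] % [Term [Factor [Prim n]]]] % [Term [Factor [Prim n]] & [Term [Factor [Prim n]]]]]

Expr
Expr % Term
Expr % Term % Term
Expr % Term % Term % Term
Term % Term % Term % Term
Factor % Term % Term % Term
Prim % Term % Term % Term
n % Term % Term % Term
n % Factor % Term % Term
n % Factor + Prim % Term % Term
n % Prim + Prim % Term % Term
n % n + Prim % Term % Term
n % n + n % Term % Term
n % n + n % Factor % Term
n % n + n % Prim % Term
n % n + n % n % Term
n % n + n % n % Factor & Term
n % n + n % n % Prim & Term
n % n + n % n % n & Term
n % n + n % n % n & Factor
n % n + n % n % n & Prim
n % n + n % n % n & n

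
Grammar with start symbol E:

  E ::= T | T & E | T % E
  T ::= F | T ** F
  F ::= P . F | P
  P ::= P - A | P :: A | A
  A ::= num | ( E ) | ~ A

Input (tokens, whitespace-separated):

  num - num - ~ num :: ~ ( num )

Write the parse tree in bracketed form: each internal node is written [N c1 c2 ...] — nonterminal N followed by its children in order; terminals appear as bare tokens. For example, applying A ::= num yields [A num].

[E [T [F [P [P [P [P [A num]] - [A num]] - [A ~ [A num]]] :: [A ~ [A ( [E [T [F [P [A num]]]]] )]]]]]]

E
T
F
P
P :: A
P - A :: A
P - A - A :: A
A - A - A :: A
num - A - A :: A
num - num - A :: A
num - num - ~ A :: A
num - num - ~ num :: A
num - num - ~ num :: ~ A
num - num - ~ num :: ~ ( E )
num - num - ~ num :: ~ ( T )
num - num - ~ num :: ~ ( F )
num - num - ~ num :: ~ ( P )
num - num - ~ num :: ~ ( A )
num - num - ~ num :: ~ ( num )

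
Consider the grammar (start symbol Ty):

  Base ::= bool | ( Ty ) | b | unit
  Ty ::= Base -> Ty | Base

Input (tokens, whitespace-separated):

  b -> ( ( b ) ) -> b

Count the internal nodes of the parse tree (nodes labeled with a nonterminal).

10

[Ty [Base b] -> [Ty [Base ( [Ty [Base ( [Ty [Base b]] )]] )] -> [Ty [Base b]]]]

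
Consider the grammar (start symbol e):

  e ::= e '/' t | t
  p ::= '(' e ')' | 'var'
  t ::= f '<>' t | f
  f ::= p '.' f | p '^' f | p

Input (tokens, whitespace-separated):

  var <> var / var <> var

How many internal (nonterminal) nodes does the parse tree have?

[e [e [t [f [p var]] <> [t [f [p var]]]]] / [t [f [p var]] <> [t [f [p var]]]]]

14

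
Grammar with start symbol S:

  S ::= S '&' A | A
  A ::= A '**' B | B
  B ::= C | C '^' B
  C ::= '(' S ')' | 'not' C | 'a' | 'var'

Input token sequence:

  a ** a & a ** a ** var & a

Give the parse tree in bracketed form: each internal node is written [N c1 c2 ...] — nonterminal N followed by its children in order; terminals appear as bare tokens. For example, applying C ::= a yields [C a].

[S [S [S [A [A [B [C a]]] ** [B [C a]]]] & [A [A [A [B [C a]]] ** [B [C a]]] ** [B [C var]]]] & [A [B [C a]]]]

S
S & A
S & A & A
A & A & A
A ** B & A & A
B ** B & A & A
C ** B & A & A
a ** B & A & A
a ** C & A & A
a ** a & A & A
a ** a & A ** B & A
a ** a & A ** B ** B & A
a ** a & B ** B ** B & A
a ** a & C ** B ** B & A
a ** a & a ** B ** B & A
a ** a & a ** C ** B & A
a ** a & a ** a ** B & A
a ** a & a ** a ** C & A
a ** a & a ** a ** var & A
a ** a & a ** a ** var & B
a ** a & a ** a ** var & C
a ** a & a ** a ** var & a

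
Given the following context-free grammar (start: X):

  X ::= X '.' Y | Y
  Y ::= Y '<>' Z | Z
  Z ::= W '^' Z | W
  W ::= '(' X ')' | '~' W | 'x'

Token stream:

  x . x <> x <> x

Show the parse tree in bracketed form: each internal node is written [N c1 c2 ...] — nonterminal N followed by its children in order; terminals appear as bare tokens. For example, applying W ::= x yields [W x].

[X [X [Y [Z [W x]]]] . [Y [Y [Y [Z [W x]]] <> [Z [W x]]] <> [Z [W x]]]]

X
X . Y
Y . Y
Z . Y
W . Y
x . Y
x . Y <> Z
x . Y <> Z <> Z
x . Z <> Z <> Z
x . W <> Z <> Z
x . x <> Z <> Z
x . x <> W <> Z
x . x <> x <> Z
x . x <> x <> W
x . x <> x <> x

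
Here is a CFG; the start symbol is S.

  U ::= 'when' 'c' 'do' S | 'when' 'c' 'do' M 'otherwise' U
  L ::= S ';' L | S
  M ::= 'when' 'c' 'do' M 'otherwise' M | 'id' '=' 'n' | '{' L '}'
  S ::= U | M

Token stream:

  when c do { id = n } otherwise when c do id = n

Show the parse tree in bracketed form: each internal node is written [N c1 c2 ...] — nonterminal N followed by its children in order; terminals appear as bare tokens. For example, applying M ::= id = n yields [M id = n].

[S [U when c do [M { [L [S [M id = n]]] }] otherwise [U when c do [S [M id = n]]]]]

S
U
when c do M otherwise U
when c do { L } otherwise U
when c do { S } otherwise U
when c do { M } otherwise U
when c do { id = n } otherwise U
when c do { id = n } otherwise when c do S
when c do { id = n } otherwise when c do M
when c do { id = n } otherwise when c do id = n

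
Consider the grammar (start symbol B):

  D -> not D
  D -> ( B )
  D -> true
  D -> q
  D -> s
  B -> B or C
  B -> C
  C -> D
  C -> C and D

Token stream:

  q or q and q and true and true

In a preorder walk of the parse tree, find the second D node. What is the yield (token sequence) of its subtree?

q

[B [B [C [D q]]] or [C [C [C [C [D q]] and [D q]] and [D true]] and [D true]]]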